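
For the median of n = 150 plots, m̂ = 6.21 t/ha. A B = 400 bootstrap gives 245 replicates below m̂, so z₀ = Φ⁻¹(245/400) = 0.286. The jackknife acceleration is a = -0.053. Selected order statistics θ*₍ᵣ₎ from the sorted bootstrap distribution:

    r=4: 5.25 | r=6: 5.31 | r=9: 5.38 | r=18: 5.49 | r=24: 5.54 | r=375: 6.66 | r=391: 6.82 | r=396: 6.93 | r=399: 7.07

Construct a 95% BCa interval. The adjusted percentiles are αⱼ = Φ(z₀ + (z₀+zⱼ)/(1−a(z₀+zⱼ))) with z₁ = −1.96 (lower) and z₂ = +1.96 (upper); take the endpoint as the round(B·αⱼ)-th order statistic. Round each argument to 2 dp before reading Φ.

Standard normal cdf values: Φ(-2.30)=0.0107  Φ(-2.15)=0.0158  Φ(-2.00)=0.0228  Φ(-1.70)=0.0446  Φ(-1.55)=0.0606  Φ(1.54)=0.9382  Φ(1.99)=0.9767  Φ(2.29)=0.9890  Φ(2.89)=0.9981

(5.54, 6.93)

Lower: z₀ + z₁ = 0.286 + (-1.960) = -1.674; 1 − a(z₀+z₁) = 1 − (-0.053)(-1.674) = 0.9113; argument = 0.286 + (-1.674)/0.9113 = -1.5510 → -1.55.
α₁ = Φ(-1.55) = 0.0606; rank = round(400 × 0.0606) = 24; θ*₍24₎ = 5.54.
Upper: z₀ + z₂ = 2.246; 1 − a(z₀+z₂) = 1.1190; argument = 2.2931 → 2.29; α₂ = 0.9890; rank = 396; θ*₍396₎ = 6.93.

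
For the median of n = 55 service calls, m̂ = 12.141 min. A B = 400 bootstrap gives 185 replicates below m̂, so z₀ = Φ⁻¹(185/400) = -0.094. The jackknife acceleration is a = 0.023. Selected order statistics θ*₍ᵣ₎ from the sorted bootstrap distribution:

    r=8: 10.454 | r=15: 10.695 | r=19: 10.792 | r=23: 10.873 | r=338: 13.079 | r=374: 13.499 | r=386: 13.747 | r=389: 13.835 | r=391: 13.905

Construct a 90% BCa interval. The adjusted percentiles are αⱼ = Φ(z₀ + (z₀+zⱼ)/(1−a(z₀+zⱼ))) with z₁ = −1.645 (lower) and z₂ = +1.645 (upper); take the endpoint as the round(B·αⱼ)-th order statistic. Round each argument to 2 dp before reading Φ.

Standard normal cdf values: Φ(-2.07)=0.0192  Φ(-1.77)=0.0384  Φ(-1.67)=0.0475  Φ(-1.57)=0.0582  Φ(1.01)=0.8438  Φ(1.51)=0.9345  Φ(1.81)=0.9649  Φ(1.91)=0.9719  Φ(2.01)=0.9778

(10.695, 13.499)

Lower: z₀ + z₁ = -0.094 + (-1.645) = -1.739; 1 − a(z₀+z₁) = 1 − (0.023)(-1.739) = 1.0400; argument = -0.094 + (-1.739)/1.0400 = -1.7661 → -1.77.
α₁ = Φ(-1.77) = 0.0384; rank = round(400 × 0.0384) = 15; θ*₍15₎ = 10.695.
Upper: z₀ + z₂ = 1.551; 1 − a(z₀+z₂) = 0.9643; argument = 1.5144 → 1.51; α₂ = 0.9345; rank = 374; θ*₍374₎ = 13.499.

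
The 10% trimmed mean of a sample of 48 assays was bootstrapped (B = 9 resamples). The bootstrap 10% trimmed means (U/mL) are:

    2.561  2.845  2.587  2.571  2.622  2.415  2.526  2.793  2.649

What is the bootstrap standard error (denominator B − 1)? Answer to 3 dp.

SE* = 0.132

Bootstrap SE is the standard deviation of the 9 replicate 10% trimmed means.
Mean of replicates: (2.561 + 2.845 + 2.587 + 2.571 + 2.622 + 2.415 + 2.526 + 2.793 + 2.649) / 9 = 23.5690 / 9 = 2.6188
Sum of squared deviations: (−0.0578)² + (+0.2262)² + (−0.0318)² + (−0.0478)² + (+0.0032)² + (−0.2038)² + (−0.0928)² + (+0.1742)² + (+0.0302)² = 0.1392
Variance = 0.1392 / 8 = 0.0174
SE* = √0.0174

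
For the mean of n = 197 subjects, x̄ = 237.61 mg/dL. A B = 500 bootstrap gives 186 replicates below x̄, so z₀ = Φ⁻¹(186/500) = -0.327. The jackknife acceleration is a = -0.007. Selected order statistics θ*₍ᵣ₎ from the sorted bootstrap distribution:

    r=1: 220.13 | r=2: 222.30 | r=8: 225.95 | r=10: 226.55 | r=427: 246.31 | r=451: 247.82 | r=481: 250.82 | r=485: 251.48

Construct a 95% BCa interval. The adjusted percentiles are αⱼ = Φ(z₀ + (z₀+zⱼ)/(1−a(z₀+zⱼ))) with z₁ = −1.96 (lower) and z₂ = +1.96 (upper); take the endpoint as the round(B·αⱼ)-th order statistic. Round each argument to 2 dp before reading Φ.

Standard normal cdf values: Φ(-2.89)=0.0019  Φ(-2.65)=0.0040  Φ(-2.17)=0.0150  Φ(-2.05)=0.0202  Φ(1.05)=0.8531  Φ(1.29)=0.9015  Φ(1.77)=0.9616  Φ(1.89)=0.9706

Lower: z₀ + z₁ = -0.327 + (-1.960) = -2.287; 1 − a(z₀+z₁) = 1 − (-0.007)(-2.287) = 0.9840; argument = -0.327 + (-2.287)/0.9840 = -2.6512 → -2.65.
α₁ = Φ(-2.65) = 0.0040; rank = round(500 × 0.0040) = 2; θ*₍2₎ = 222.30.
Upper: z₀ + z₂ = 1.633; 1 − a(z₀+z₂) = 1.0114; argument = 1.2875 → 1.29; α₂ = 0.9015; rank = 451; θ*₍451₎ = 247.82.

(222.30, 247.82)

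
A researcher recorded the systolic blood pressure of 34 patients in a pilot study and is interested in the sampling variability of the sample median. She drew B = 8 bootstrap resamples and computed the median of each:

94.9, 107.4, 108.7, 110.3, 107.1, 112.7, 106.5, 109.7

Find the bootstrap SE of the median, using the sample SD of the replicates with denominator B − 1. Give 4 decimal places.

Bootstrap SE is the standard deviation of the 8 replicate medians.
Mean of replicates: (94.9 + 107.4 + 108.7 + 110.3 + 107.1 + 112.7 + 106.5 + 109.7) / 8 = 857.30000 / 8 = 107.16250
Sum of squared deviations: (−12.26250)² + (+0.23750)² + (+1.53750)² + (+3.13750)² + (−0.06250)² + (+5.53750)² + (−0.66250)² + (+2.53750)² = 200.17875
Variance = 200.17875 / 7 = 28.59696
SE* = √28.59696

SE* = 5.3476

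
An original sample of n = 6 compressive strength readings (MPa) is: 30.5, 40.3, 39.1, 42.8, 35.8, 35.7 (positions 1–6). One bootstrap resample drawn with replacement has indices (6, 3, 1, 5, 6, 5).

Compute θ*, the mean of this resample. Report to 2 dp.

θ* = 35.43

Resample values: 35.7, 39.1, 30.5, 35.8, 35.7, 35.8.
Mean = (35.7 + 39.1 + 30.5 + 35.8 + 35.7 + 35.8) / 6 = 212.60 / 6 = 35.43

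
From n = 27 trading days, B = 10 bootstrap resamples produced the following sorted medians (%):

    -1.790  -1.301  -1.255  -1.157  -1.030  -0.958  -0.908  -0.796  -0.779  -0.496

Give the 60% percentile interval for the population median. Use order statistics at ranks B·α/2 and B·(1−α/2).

α = 0.40; lower rank = 10 × 0.200 = 2; upper rank = 10 × 0.800 = 8.
The 2nd smallest replicate is -1.301; the 8th is -0.796.

(-1.301, -0.796)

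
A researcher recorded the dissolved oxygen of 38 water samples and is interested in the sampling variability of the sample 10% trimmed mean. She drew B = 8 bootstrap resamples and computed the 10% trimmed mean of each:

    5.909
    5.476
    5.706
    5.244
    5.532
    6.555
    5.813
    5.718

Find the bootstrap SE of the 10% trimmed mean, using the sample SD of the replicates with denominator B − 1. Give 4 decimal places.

SE* = 0.3889

Bootstrap SE is the standard deviation of the 8 replicate 10% trimmed means.
Mean of replicates: (5.909 + 5.476 + 5.706 + 5.244 + 5.532 + 6.555 + 5.813 + 5.718) / 8 = 45.95300 / 8 = 5.74413
Sum of squared deviations: (+0.16487)² + (−0.26813)² + (−0.03812)² + (−0.50013)² + (−0.21213)² + (+0.81087)² + (+0.06887)² + (−0.02613)² = 1.05859
Variance = 1.05859 / 7 = 0.15123
SE* = √0.15123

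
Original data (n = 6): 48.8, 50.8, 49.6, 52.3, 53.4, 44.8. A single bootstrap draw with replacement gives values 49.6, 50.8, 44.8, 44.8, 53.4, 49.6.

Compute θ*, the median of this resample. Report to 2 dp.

θ* = 49.60

Sorted: 44.8, 44.8, 49.6, 49.6, 50.8, 53.4
Median = average of the two middle values = 49.60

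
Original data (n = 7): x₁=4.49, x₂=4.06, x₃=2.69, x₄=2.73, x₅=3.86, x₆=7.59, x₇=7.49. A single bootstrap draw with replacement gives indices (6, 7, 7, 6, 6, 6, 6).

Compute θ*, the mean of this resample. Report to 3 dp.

Resample values: 7.59, 7.49, 7.49, 7.59, 7.59, 7.59, 7.59.
Mean = (7.59 + 7.49 + 7.49 + 7.59 + 7.59 + 7.59 + 7.59) / 7 = 52.930 / 7 = 7.561

θ* = 7.561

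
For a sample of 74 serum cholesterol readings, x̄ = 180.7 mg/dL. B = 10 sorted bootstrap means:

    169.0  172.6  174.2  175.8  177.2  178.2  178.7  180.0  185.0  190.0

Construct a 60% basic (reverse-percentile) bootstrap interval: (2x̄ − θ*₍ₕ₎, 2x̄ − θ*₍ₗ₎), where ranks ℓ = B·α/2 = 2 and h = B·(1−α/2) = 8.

Percentile endpoints at ranks 2 and 8: θ*₍2₎ = 172.6, θ*₍8₎ = 180.0.
Basic interval reflects these around x̄:
  lower = 2 × 180.7 − 180.0 = 181.4
  upper = 2 × 180.7 − 172.6 = 188.8

(181.4, 188.8)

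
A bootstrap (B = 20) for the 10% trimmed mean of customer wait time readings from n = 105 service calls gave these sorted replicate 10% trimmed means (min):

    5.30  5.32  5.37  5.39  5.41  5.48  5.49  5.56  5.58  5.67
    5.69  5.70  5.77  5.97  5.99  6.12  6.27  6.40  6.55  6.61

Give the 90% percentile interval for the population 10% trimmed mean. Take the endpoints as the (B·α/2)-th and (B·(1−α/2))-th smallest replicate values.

α = 0.10; lower rank = 20 × 0.050 = 1; upper rank = 20 × 0.950 = 19.
The 1st smallest replicate is 5.30; the 19th is 6.55.

(5.30, 6.55)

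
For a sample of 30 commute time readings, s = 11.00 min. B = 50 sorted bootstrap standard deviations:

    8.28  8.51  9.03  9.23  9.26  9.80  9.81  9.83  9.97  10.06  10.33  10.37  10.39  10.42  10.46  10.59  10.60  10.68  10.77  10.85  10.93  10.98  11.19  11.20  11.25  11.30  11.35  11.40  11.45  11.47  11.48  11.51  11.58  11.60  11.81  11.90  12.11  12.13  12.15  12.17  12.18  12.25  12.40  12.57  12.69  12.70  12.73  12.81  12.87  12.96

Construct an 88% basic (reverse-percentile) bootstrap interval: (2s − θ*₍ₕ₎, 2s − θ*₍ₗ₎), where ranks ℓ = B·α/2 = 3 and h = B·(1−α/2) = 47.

Percentile endpoints at ranks 3 and 47: θ*₍3₎ = 9.03, θ*₍47₎ = 12.73.
Basic interval reflects these around s:
  lower = 2 × 11.00 − 12.73 = 9.27
  upper = 2 × 11.00 − 9.03 = 12.97

(9.27, 12.97)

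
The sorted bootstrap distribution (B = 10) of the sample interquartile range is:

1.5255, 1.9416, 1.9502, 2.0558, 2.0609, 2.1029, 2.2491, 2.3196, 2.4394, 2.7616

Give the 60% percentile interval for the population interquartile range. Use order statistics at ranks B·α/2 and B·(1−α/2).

(1.9416, 2.3196)

α = 0.40; lower rank = 10 × 0.200 = 2; upper rank = 10 × 0.800 = 8.
The 2nd smallest replicate is 1.9416; the 8th is 2.3196.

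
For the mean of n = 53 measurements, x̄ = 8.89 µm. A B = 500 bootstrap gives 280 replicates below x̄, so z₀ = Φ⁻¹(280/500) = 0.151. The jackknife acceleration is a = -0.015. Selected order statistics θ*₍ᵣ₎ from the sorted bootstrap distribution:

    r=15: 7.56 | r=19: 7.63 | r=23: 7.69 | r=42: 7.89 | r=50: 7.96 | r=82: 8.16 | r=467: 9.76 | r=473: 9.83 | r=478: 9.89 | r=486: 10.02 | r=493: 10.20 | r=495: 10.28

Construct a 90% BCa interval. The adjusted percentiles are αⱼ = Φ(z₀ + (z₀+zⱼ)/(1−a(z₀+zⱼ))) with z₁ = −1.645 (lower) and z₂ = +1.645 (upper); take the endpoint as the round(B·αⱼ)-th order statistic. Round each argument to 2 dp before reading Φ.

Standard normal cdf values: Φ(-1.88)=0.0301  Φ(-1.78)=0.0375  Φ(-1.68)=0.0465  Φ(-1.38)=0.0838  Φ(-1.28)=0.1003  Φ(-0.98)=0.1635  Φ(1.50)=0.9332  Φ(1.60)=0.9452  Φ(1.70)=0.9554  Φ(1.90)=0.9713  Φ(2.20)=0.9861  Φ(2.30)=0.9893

Lower: z₀ + z₁ = 0.151 + (-1.645) = -1.494; 1 − a(z₀+z₁) = 1 − (-0.015)(-1.494) = 0.9776; argument = 0.151 + (-1.494)/0.9776 = -1.3772 → -1.38.
α₁ = Φ(-1.38) = 0.0838; rank = round(500 × 0.0838) = 42; θ*₍42₎ = 7.89.
Upper: z₀ + z₂ = 1.796; 1 − a(z₀+z₂) = 1.0269; argument = 1.8999 → 1.90; α₂ = 0.9713; rank = 486; θ*₍486₎ = 10.02.

(7.89, 10.02)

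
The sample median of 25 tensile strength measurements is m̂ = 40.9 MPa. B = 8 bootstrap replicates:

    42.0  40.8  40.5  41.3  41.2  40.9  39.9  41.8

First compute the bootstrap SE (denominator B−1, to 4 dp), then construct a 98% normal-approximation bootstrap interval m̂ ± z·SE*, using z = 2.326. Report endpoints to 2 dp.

(39.31, 42.49)

Mean of replicates = 41.0500; sum of squared deviations = 3.2600; SE* = √(3.2600/7) = 0.6824
Margin = 2.326 × 0.6824 = 1.587
Interval: 40.9 ± 1.587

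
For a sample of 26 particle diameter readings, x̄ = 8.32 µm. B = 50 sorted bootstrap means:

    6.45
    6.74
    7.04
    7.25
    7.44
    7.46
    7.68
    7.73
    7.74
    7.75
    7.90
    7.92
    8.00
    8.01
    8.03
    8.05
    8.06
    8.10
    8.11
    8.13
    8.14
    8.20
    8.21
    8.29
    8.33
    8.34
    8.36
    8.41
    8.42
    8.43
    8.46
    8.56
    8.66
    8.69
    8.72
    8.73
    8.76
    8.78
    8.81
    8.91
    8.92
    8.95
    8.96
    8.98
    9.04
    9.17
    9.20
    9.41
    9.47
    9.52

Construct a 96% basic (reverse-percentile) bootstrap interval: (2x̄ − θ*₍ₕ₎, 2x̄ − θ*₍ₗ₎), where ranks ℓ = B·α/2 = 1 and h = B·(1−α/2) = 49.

(7.17, 10.19)

Percentile endpoints at ranks 1 and 49: θ*₍1₎ = 6.45, θ*₍49₎ = 9.47.
Basic interval reflects these around x̄:
  lower = 2 × 8.32 − 9.47 = 7.17
  upper = 2 × 8.32 − 6.45 = 10.19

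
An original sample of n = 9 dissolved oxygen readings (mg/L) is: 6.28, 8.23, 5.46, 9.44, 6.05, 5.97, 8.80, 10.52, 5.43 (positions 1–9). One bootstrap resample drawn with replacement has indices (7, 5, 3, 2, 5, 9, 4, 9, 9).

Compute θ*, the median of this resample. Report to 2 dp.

θ* = 6.05

Resample values: 8.80, 6.05, 5.46, 8.23, 6.05, 5.43, 9.44, 5.43, 5.43.
Sorted: 5.43, 5.43, 5.43, 5.46, 6.05, 6.05, 8.23, 8.80, 9.44
Median = middle value = 6.05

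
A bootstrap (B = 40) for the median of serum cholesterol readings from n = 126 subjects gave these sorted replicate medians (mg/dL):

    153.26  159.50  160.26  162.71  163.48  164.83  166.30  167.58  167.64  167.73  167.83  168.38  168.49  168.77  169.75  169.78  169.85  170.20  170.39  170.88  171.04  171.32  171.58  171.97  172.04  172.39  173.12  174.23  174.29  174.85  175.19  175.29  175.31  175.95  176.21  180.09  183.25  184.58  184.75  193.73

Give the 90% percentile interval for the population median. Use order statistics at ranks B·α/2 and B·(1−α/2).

(159.50, 184.58)

α = 0.10; lower rank = 40 × 0.050 = 2; upper rank = 40 × 0.950 = 38.
The 2nd smallest replicate is 159.50; the 38th is 184.58.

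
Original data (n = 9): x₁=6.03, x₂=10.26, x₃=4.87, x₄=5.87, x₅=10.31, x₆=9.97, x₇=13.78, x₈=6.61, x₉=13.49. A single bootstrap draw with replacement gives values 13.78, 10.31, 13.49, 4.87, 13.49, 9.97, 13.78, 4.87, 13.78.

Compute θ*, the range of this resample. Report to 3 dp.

Range = 13.78 − 4.87 = 8.910

θ* = 8.910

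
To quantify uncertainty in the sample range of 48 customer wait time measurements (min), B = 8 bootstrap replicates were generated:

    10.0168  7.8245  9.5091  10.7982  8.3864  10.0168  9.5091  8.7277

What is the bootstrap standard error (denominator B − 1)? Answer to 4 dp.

SE* = 0.9769

Bootstrap SE is the standard deviation of the 8 replicate ranges.
Mean of replicates: (10.0168 + 7.8245 + 9.5091 + 10.7982 + 8.3864 + 10.0168 + 9.5091 + 8.7277) / 8 = 74.78860 / 8 = 9.34858
Sum of squared deviations: (+0.66822)² + (−1.52408)² + (+0.16052)² + (+1.44962)² + (−0.96218)² + (+0.66822)² + (+0.16052)² + (−0.62087)² = 6.68007
Variance = 6.68007 / 7 = 0.95430
SE* = √0.95430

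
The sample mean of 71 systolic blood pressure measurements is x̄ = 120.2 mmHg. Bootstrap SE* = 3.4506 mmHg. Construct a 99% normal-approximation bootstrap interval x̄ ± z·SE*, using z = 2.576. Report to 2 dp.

Margin = 2.576 × 3.4506 = 8.889
Interval: 120.2 ± 8.889

(111.31, 129.09)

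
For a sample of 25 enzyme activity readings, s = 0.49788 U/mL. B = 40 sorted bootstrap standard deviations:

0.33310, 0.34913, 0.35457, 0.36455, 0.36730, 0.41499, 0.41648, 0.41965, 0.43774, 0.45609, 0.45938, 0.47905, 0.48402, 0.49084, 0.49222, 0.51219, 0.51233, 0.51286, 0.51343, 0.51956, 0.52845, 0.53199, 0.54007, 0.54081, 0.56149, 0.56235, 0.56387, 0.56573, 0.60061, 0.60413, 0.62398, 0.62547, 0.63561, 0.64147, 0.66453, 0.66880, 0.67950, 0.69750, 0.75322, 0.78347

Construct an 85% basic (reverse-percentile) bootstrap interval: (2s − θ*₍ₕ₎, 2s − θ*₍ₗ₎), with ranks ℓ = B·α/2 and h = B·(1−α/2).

(0.31626, 0.64119)

Percentile endpoints at ranks 3 and 37: θ*₍3₎ = 0.35457, θ*₍37₎ = 0.67950.
Basic interval reflects these around s:
  lower = 2 × 0.49788 − 0.67950 = 0.31626
  upper = 2 × 0.49788 − 0.35457 = 0.64119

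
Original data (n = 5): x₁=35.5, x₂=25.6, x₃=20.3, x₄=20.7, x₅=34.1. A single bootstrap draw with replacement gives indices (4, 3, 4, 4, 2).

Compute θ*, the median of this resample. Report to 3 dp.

Resample values: 20.7, 20.3, 20.7, 20.7, 25.6.
Sorted: 20.3, 20.7, 20.7, 20.7, 25.6
Median = middle value = 20.700

θ* = 20.700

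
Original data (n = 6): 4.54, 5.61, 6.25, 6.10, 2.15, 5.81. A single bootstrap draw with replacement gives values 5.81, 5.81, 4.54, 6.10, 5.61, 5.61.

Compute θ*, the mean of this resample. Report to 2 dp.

Mean = (5.81 + 5.81 + 4.54 + 6.10 + 5.61 + 5.61) / 6 = 33.480 / 6 = 5.58

θ* = 5.58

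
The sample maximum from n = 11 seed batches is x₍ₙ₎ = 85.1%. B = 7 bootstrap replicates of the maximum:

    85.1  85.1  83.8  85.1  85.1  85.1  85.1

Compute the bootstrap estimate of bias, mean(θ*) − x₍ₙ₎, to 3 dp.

mean(θ*) = (85.1 + 85.1 + 83.8 + 85.1 + 85.1 + 85.1 + 85.1) / 7 = 84.9143
bias = 84.9143 − 85.1

bias = −0.186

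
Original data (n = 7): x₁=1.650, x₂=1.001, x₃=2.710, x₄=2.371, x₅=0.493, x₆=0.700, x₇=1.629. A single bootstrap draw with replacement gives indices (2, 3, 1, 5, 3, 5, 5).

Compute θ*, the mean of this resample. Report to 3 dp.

Resample values: 1.001, 2.710, 1.650, 0.493, 2.710, 0.493, 0.493.
Mean = (1.001 + 2.710 + 1.650 + 0.493 + 2.710 + 0.493 + 0.493) / 7 = 9.5500 / 7 = 1.364

θ* = 1.364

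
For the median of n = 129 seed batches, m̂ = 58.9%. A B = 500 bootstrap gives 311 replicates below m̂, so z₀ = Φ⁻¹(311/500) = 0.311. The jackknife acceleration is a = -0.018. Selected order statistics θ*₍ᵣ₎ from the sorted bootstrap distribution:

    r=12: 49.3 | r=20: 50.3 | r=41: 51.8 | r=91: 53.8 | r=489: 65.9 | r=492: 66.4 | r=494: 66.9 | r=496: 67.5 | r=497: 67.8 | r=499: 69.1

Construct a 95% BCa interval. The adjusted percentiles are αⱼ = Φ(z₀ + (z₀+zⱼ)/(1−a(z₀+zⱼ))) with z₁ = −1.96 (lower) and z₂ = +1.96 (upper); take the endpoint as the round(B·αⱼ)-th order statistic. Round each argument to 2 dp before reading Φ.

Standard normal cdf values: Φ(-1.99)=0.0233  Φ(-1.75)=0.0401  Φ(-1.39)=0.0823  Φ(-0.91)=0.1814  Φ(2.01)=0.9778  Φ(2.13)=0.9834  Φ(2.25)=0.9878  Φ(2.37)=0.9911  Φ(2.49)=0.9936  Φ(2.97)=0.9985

(51.8, 67.8)

Lower: z₀ + z₁ = 0.311 + (-1.960) = -1.649; 1 − a(z₀+z₁) = 1 − (-0.018)(-1.649) = 0.9703; argument = 0.311 + (-1.649)/0.9703 = -1.3884 → -1.39.
α₁ = Φ(-1.39) = 0.0823; rank = round(500 × 0.0823) = 41; θ*₍41₎ = 51.8.
Upper: z₀ + z₂ = 2.271; 1 − a(z₀+z₂) = 1.0409; argument = 2.4928 → 2.49; α₂ = 0.9936; rank = 497; θ*₍497₎ = 67.8.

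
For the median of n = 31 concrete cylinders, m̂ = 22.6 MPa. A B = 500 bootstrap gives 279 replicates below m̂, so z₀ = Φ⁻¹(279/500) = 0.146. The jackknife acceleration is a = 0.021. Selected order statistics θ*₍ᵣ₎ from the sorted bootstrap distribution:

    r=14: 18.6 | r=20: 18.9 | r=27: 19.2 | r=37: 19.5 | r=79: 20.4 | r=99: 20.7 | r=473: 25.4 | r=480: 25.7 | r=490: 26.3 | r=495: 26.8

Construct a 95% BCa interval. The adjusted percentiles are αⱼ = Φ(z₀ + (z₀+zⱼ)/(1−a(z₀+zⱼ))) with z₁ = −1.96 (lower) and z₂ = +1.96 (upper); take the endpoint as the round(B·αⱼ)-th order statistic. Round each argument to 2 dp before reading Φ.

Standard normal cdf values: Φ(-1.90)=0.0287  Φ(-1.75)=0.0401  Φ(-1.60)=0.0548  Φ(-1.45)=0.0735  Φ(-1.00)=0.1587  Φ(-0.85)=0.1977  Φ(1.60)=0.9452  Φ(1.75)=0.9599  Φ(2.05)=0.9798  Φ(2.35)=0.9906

Lower: z₀ + z₁ = 0.146 + (-1.960) = -1.814; 1 − a(z₀+z₁) = 1 − (0.021)(-1.814) = 1.0381; argument = 0.146 + (-1.814)/1.0381 = -1.6014 → -1.60.
α₁ = Φ(-1.60) = 0.0548; rank = round(500 × 0.0548) = 27; θ*₍27₎ = 19.2.
Upper: z₀ + z₂ = 2.106; 1 − a(z₀+z₂) = 0.9558; argument = 2.3494 → 2.35; α₂ = 0.9906; rank = 495; θ*₍495₎ = 26.8.

(19.2, 26.8)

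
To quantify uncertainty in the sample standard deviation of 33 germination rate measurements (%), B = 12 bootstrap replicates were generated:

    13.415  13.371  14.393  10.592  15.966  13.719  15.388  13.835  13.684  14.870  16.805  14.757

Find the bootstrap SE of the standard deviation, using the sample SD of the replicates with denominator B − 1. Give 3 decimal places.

SE* = 1.568

Bootstrap SE is the standard deviation of the 12 replicate standard deviations.
Mean of replicates: (13.415 + 13.371 + 14.393 + 10.592 + 15.966 + 13.719 + 15.388 + 13.835 + 13.684 + 14.870 + 16.805 + 14.757) / 12 = 170.7950 / 12 = 14.2329
Sum of squared deviations: (−0.8179)² + (−0.8619)² + (+0.1601)² + (−3.6409)² + (+1.7331)² + (−0.5139)² + (+1.1551)² + (−0.3979)² + (−0.5489)² + (+0.6371)² + (+2.5721)² + (+0.5241)² = 27.0515
Variance = 27.0515 / 11 = 2.4592
SE* = √2.4592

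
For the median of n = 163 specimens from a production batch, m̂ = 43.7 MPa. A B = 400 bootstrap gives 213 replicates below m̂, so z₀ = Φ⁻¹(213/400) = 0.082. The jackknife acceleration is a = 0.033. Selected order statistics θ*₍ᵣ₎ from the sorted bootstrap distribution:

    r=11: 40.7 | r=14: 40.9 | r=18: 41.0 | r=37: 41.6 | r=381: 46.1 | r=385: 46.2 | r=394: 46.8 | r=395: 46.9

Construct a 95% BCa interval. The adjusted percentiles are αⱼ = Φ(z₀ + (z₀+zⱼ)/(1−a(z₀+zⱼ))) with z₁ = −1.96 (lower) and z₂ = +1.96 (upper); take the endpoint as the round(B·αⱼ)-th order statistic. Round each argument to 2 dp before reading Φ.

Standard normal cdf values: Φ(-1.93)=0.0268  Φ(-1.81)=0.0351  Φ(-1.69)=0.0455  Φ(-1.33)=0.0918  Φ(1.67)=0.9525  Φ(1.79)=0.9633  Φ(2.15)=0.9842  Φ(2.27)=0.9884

(41.0, 46.9)

Lower: z₀ + z₁ = 0.082 + (-1.960) = -1.878; 1 − a(z₀+z₁) = 1 − (0.033)(-1.878) = 1.0620; argument = 0.082 + (-1.878)/1.0620 = -1.6864 → -1.69.
α₁ = Φ(-1.69) = 0.0455; rank = round(400 × 0.0455) = 18; θ*₍18₎ = 41.0.
Upper: z₀ + z₂ = 2.042; 1 − a(z₀+z₂) = 0.9326; argument = 2.2715 → 2.27; α₂ = 0.9884; rank = 395; θ*₍395₎ = 46.9.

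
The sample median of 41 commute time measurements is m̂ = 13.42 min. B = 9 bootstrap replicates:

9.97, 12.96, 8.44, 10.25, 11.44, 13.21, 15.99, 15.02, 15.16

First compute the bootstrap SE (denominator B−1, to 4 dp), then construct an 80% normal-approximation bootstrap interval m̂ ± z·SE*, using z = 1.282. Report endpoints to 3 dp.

Mean of replicates = 12.4933; sum of squared deviations = 55.3920; SE* = √(55.3920/8) = 2.6313
Margin = 1.282 × 2.6313 = 3.3733
Interval: 13.42 ± 3.3733

(10.047, 16.793)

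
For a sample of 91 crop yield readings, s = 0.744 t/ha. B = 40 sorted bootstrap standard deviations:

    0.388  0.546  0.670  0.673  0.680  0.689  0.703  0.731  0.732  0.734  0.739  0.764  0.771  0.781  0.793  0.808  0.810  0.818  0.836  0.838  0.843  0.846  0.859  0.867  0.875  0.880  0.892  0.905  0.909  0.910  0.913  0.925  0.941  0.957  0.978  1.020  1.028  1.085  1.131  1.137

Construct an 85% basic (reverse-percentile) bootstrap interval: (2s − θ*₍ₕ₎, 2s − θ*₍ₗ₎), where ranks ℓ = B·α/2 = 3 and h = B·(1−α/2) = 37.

(0.460, 0.818)

Percentile endpoints at ranks 3 and 37: θ*₍3₎ = 0.670, θ*₍37₎ = 1.028.
Basic interval reflects these around s:
  lower = 2 × 0.744 − 1.028 = 0.460
  upper = 2 × 0.744 − 0.670 = 0.818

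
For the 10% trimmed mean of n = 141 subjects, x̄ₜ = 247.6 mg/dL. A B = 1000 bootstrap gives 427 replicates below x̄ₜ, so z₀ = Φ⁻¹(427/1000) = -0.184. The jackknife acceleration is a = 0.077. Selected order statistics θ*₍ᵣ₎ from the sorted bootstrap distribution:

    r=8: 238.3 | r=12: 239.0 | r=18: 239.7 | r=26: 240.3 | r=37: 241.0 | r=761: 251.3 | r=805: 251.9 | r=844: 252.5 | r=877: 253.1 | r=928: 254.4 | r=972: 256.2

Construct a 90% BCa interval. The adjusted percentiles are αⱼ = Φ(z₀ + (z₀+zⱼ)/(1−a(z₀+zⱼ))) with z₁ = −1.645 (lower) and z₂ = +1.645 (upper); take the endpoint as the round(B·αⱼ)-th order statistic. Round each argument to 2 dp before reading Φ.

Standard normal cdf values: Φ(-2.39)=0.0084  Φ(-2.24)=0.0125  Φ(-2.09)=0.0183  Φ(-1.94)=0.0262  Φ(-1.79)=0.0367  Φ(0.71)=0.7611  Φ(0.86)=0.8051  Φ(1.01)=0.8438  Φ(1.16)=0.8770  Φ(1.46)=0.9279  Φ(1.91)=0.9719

(241.0, 254.4)

Lower: z₀ + z₁ = -0.184 + (-1.645) = -1.829; 1 − a(z₀+z₁) = 1 − (0.077)(-1.829) = 1.1408; argument = -0.184 + (-1.829)/1.1408 = -1.7872 → -1.79.
α₁ = Φ(-1.79) = 0.0367; rank = round(1000 × 0.0367) = 37; θ*₍37₎ = 241.0.
Upper: z₀ + z₂ = 1.461; 1 − a(z₀+z₂) = 0.8875; argument = 1.4622 → 1.46; α₂ = 0.9279; rank = 928; θ*₍928₎ = 254.4.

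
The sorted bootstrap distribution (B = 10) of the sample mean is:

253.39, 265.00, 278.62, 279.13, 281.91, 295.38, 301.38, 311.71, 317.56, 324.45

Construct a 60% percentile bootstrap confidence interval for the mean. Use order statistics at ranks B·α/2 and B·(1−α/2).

α = 0.40; lower rank = 10 × 0.200 = 2; upper rank = 10 × 0.800 = 8.
The 2nd smallest replicate is 265.00; the 8th is 311.71.

(265.00, 311.71)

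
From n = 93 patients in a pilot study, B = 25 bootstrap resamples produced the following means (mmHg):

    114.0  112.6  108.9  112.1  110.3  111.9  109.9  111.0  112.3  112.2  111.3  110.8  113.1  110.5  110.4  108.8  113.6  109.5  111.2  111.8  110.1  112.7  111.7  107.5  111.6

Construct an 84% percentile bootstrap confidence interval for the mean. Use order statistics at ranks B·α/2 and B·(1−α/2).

Sorted replicates: 107.5, 108.8, 108.9, 109.5, 109.9, 110.1, 110.3, 110.4, 110.5, 110.8, 111.0, 111.2, 111.3, 111.6, 111.7, 111.8, 111.9, 112.1, 112.2, 112.3, 112.6, 112.7, 113.1, 113.6, 114.0
α = 0.16; lower rank = 25 × 0.080 = 2; upper rank = 25 × 0.920 = 23.
The 2nd smallest replicate is 108.8; the 23rd is 113.1.

(108.8, 113.1)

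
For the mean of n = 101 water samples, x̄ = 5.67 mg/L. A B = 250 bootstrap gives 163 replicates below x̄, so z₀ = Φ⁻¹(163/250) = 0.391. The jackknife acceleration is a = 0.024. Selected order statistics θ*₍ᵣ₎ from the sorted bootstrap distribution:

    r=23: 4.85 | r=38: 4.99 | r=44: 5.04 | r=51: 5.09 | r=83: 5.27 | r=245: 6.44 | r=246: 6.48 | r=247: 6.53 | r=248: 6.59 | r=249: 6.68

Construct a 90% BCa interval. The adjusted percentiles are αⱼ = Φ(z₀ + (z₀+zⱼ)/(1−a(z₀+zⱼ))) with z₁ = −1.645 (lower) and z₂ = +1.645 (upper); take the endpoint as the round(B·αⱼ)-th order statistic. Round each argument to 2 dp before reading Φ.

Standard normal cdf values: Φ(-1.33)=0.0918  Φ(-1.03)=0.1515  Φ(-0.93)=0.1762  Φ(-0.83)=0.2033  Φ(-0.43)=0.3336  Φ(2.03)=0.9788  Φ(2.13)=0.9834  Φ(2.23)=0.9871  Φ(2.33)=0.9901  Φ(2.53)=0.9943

(5.09, 6.68)

Lower: z₀ + z₁ = 0.391 + (-1.645) = -1.254; 1 − a(z₀+z₁) = 1 − (0.024)(-1.254) = 1.0301; argument = 0.391 + (-1.254)/1.0301 = -0.8264 → -0.83.
α₁ = Φ(-0.83) = 0.2033; rank = round(250 × 0.2033) = 51; θ*₍51₎ = 5.09.
Upper: z₀ + z₂ = 2.036; 1 − a(z₀+z₂) = 0.9511; argument = 2.5316 → 2.53; α₂ = 0.9943; rank = 249; θ*₍249₎ = 6.68.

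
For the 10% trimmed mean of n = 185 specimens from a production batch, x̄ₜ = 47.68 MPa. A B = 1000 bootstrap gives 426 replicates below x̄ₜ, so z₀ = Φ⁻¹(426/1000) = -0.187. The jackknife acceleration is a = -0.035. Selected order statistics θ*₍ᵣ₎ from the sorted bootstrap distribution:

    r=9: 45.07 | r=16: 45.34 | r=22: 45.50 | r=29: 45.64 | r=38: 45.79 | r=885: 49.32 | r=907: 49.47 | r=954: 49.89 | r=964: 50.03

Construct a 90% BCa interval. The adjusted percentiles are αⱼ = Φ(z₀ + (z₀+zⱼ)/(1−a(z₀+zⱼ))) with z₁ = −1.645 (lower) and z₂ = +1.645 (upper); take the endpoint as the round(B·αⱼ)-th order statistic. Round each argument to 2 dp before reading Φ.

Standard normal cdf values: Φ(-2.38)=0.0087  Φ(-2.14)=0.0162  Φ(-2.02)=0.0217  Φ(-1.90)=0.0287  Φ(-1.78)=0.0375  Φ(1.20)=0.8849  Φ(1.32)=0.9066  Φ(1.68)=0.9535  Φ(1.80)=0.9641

(45.34, 49.32)

Lower: z₀ + z₁ = -0.187 + (-1.645) = -1.832; 1 − a(z₀+z₁) = 1 − (-0.035)(-1.832) = 0.9359; argument = -0.187 + (-1.832)/0.9359 = -2.1445 → -2.14.
α₁ = Φ(-2.14) = 0.0162; rank = round(1000 × 0.0162) = 16; θ*₍16₎ = 45.34.
Upper: z₀ + z₂ = 1.458; 1 − a(z₀+z₂) = 1.0510; argument = 1.2002 → 1.20; α₂ = 0.8849; rank = 885; θ*₍885₎ = 49.32.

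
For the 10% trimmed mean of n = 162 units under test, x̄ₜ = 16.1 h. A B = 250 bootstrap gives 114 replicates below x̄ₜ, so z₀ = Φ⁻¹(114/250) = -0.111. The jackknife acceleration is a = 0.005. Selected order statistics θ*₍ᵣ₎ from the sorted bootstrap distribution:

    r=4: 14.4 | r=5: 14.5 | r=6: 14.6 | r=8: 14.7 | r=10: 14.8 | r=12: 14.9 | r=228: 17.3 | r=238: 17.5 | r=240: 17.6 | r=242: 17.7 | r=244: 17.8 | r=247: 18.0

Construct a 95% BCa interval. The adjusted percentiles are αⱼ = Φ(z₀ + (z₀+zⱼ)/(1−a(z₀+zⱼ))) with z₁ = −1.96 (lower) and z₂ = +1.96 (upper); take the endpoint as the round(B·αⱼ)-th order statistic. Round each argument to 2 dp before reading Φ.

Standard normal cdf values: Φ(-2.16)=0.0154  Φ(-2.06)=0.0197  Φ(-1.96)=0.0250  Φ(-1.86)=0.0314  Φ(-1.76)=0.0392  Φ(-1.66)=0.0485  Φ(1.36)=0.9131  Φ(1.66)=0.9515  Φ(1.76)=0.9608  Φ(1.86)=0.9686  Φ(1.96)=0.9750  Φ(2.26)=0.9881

(14.4, 17.6)

Lower: z₀ + z₁ = -0.111 + (-1.960) = -2.071; 1 − a(z₀+z₁) = 1 − (0.005)(-2.071) = 1.0104; argument = -0.111 + (-2.071)/1.0104 = -2.1608 → -2.16.
α₁ = Φ(-2.16) = 0.0154; rank = round(250 × 0.0154) = 4; θ*₍4₎ = 14.4.
Upper: z₀ + z₂ = 1.849; 1 − a(z₀+z₂) = 0.9908; argument = 1.7553 → 1.76; α₂ = 0.9608; rank = 240; θ*₍240₎ = 17.6.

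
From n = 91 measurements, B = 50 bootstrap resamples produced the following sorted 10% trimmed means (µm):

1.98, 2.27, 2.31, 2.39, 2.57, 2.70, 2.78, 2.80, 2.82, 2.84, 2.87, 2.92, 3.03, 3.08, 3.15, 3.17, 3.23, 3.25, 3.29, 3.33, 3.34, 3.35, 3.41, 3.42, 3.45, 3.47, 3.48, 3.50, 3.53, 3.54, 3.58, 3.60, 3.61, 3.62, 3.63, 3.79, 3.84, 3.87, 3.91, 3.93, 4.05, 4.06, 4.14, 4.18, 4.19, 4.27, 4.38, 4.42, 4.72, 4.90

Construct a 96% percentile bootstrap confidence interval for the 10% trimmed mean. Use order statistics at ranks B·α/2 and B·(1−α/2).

α = 0.04; lower rank = 50 × 0.020 = 1; upper rank = 50 × 0.980 = 49.
The 1st smallest replicate is 1.98; the 49th is 4.72.

(1.98, 4.72)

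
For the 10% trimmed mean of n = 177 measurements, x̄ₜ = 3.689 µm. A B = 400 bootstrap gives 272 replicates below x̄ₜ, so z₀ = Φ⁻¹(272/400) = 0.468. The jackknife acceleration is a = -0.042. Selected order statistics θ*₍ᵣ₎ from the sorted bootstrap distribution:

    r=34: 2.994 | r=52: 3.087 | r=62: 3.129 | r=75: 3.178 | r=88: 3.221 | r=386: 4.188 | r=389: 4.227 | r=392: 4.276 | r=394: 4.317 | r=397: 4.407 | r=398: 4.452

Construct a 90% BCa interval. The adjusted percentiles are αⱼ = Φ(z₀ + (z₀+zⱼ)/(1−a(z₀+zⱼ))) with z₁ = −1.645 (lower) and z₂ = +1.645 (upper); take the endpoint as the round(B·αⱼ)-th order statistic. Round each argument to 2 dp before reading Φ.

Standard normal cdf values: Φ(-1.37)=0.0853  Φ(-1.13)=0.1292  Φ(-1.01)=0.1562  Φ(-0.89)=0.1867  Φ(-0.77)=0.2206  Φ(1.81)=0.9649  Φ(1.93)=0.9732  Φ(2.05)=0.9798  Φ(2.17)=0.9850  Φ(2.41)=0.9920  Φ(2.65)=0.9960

Lower: z₀ + z₁ = 0.468 + (-1.645) = -1.177; 1 − a(z₀+z₁) = 1 − (-0.042)(-1.177) = 0.9506; argument = 0.468 + (-1.177)/0.9506 = -0.7702 → -0.77.
α₁ = Φ(-0.77) = 0.2206; rank = round(400 × 0.2206) = 88; θ*₍88₎ = 3.221.
Upper: z₀ + z₂ = 2.113; 1 − a(z₀+z₂) = 1.0887; argument = 2.4088 → 2.41; α₂ = 0.9920; rank = 397; θ*₍397₎ = 4.407.

(3.221, 4.407)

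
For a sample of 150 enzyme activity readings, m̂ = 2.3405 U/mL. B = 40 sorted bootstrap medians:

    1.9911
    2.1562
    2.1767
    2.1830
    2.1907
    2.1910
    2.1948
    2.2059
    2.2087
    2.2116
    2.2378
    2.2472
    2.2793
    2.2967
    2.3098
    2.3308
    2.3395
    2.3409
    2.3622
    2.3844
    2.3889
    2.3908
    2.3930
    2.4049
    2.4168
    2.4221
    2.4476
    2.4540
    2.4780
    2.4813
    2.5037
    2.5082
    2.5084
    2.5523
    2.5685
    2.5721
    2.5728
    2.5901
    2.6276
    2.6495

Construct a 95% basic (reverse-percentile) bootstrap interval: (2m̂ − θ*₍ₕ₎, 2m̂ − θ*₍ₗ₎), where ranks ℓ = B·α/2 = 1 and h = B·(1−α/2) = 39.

Percentile endpoints at ranks 1 and 39: θ*₍1₎ = 1.9911, θ*₍39₎ = 2.6276.
Basic interval reflects these around m̂:
  lower = 2 × 2.3405 − 2.6276 = 2.0534
  upper = 2 × 2.3405 − 1.9911 = 2.6899

(2.0534, 2.6899)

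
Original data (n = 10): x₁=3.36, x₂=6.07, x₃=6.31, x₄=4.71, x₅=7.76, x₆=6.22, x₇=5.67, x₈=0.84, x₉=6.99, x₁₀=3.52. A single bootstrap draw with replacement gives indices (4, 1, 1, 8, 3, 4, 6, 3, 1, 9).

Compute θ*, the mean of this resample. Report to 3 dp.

θ* = 4.617

Resample values: 4.71, 3.36, 3.36, 0.84, 6.31, 4.71, 6.22, 6.31, 3.36, 6.99.
Mean = (4.71 + 3.36 + 3.36 + 0.84 + 6.31 + 4.71 + 6.22 + 6.31 + 3.36 + 6.99) / 10 = 46.170 / 10 = 4.617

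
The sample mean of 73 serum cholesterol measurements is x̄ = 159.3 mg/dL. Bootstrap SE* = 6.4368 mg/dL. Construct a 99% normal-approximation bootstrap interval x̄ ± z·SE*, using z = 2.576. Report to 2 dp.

(142.72, 175.88)

Margin = 2.576 × 6.4368 = 16.581
Interval: 159.3 ± 16.581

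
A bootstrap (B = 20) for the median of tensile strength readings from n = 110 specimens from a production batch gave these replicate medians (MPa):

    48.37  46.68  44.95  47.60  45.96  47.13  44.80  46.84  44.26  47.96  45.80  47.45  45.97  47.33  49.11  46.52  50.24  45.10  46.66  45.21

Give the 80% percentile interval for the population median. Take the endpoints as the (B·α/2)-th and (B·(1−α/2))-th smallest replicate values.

Sorted replicates: 44.26, 44.80, 44.95, 45.10, 45.21, 45.80, 45.96, 45.97, 46.52, 46.66, 46.68, 46.84, 47.13, 47.33, 47.45, 47.60, 47.96, 48.37, 49.11, 50.24
α = 0.20; lower rank = 20 × 0.100 = 2; upper rank = 20 × 0.900 = 18.
The 2nd smallest replicate is 44.80; the 18th is 48.37.

(44.80, 48.37)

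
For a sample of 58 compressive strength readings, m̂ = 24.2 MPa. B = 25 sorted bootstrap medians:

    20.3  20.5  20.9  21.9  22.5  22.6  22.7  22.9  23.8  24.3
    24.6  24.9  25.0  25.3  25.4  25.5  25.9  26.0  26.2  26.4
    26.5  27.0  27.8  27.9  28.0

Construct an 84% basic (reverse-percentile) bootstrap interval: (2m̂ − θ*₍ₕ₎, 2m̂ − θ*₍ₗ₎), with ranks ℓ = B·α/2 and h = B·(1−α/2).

Percentile endpoints at ranks 2 and 23: θ*₍2₎ = 20.5, θ*₍23₎ = 27.8.
Basic interval reflects these around m̂:
  lower = 2 × 24.2 − 27.8 = 20.6
  upper = 2 × 24.2 − 20.5 = 27.9

(20.6, 27.9)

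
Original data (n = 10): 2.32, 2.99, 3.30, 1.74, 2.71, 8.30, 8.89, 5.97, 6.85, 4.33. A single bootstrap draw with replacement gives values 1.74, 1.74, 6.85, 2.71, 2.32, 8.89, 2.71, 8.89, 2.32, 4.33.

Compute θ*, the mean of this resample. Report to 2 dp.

Mean = (1.74 + 1.74 + 6.85 + 2.71 + 2.32 + 8.89 + 2.71 + 8.89 + 2.32 + 4.33) / 10 = 42.500 / 10 = 4.25

θ* = 4.25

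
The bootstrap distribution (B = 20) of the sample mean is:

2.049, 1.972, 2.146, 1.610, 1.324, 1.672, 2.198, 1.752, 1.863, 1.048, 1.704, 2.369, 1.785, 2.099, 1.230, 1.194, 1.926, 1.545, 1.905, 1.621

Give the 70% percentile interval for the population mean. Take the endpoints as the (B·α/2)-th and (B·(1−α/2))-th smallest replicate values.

(1.230, 2.099)

Sorted replicates: 1.048, 1.194, 1.230, 1.324, 1.545, 1.610, 1.621, 1.672, 1.704, 1.752, 1.785, 1.863, 1.905, 1.926, 1.972, 2.049, 2.099, 2.146, 2.198, 2.369
α = 0.30; lower rank = 20 × 0.150 = 3; upper rank = 20 × 0.850 = 17.
The 3rd smallest replicate is 1.230; the 17th is 2.099.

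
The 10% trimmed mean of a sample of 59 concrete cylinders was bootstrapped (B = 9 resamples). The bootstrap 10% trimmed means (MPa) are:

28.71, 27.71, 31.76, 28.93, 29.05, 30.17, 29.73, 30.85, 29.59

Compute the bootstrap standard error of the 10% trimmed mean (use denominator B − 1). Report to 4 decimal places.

Bootstrap SE is the standard deviation of the 9 replicate 10% trimmed means.
Mean of replicates: (28.71 + 27.71 + 31.76 + 28.93 + 29.05 + 30.17 + 29.73 + 30.85 + 29.59) / 9 = 266.50000 / 9 = 29.61111
Sum of squared deviations: (−0.90111)² + (−1.90111)² + (+2.14889)² + (−0.68111)² + (−0.56111)² + (+0.55889)² + (+0.11889)² + (+1.23889)² + (−0.02111)² = 11.68449
Variance = 11.68449 / 8 = 1.46056
SE* = √1.46056

SE* = 1.2085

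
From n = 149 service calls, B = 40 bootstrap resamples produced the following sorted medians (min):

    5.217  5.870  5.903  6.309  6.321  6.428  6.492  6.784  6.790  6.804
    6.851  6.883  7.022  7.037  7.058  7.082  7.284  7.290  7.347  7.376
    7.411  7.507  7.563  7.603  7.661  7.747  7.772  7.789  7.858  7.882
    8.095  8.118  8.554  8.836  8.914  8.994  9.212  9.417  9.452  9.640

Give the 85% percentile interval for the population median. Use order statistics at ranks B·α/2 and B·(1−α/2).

α = 0.15; lower rank = 40 × 0.075 = 3; upper rank = 40 × 0.925 = 37.
The 3rd smallest replicate is 5.903; the 37th is 9.212.

(5.903, 9.212)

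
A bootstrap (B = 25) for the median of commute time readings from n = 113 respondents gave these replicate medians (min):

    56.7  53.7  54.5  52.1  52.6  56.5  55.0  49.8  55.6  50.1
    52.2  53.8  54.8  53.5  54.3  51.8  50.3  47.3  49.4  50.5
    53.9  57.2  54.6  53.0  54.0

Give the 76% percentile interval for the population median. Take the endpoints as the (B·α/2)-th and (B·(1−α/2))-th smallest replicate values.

(49.8, 55.6)

Sorted replicates: 47.3, 49.4, 49.8, 50.1, 50.3, 50.5, 51.8, 52.1, 52.2, 52.6, 53.0, 53.5, 53.7, 53.8, 53.9, 54.0, 54.3, 54.5, 54.6, 54.8, 55.0, 55.6, 56.5, 56.7, 57.2
α = 0.24; lower rank = 25 × 0.120 = 3; upper rank = 25 × 0.880 = 22.
The 3rd smallest replicate is 49.8; the 22nd is 55.6.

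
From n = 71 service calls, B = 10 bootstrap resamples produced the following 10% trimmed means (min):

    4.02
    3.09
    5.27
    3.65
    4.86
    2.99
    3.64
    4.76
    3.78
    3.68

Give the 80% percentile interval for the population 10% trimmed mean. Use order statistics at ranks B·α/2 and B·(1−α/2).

Sorted replicates: 2.99, 3.09, 3.64, 3.65, 3.68, 3.78, 4.02, 4.76, 4.86, 5.27
α = 0.20; lower rank = 10 × 0.100 = 1; upper rank = 10 × 0.900 = 9.
The 1st smallest replicate is 2.99; the 9th is 4.86.

(2.99, 4.86)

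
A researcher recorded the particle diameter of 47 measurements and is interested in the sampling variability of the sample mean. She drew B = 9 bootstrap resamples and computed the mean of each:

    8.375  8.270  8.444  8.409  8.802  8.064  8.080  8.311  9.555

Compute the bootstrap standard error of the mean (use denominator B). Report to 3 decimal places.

Bootstrap SE is the standard deviation of the 9 replicate means.
Mean of replicates: (8.375 + 8.270 + 8.444 + 8.409 + 8.802 + 8.064 + 8.080 + 8.311 + 9.555) / 9 = 76.3100 / 9 = 8.4789
Sum of squared deviations: (−0.1039)² + (−0.2089)² + (−0.0349)² + (−0.0699)² + (+0.3231)² + (−0.4149)² + (−0.3989)² + (−0.1679)² + (+1.0761)² = 1.6824
Variance = 1.6824 / 9 = 0.1869
SE* = √0.1869

SE* = 0.432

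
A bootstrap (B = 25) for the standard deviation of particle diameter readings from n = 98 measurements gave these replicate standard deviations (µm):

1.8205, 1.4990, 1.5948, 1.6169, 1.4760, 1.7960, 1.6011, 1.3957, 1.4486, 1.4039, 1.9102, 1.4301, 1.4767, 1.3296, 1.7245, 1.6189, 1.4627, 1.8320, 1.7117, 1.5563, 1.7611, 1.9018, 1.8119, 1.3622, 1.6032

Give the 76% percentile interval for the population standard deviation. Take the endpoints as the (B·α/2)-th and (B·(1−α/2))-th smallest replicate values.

(1.3957, 1.8205)

Sorted replicates: 1.3296, 1.3622, 1.3957, 1.4039, 1.4301, 1.4486, 1.4627, 1.4760, 1.4767, 1.4990, 1.5563, 1.5948, 1.6011, 1.6032, 1.6169, 1.6189, 1.7117, 1.7245, 1.7611, 1.7960, 1.8119, 1.8205, 1.8320, 1.9018, 1.9102
α = 0.24; lower rank = 25 × 0.120 = 3; upper rank = 25 × 0.880 = 22.
The 3rd smallest replicate is 1.3957; the 22nd is 1.8205.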